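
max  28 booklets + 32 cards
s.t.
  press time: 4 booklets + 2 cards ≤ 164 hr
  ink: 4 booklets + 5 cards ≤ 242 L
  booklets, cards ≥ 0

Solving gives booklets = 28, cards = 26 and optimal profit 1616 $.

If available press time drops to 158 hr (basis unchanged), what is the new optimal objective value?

1610

Check each constraint at x*: press time 164/164 (tight); ink 242/242 (tight).
From A_Bᵀ y = c: 4·y_press time + 4·y_ink = 28; 2·y_press time + 5·y_ink = 32.
This yields shadow prices y_press time = 1, y_ink = 6.
Δz = y_press time·Δb = 1 × (-6) = -6, so new z* = 1616 − 6 = 1610.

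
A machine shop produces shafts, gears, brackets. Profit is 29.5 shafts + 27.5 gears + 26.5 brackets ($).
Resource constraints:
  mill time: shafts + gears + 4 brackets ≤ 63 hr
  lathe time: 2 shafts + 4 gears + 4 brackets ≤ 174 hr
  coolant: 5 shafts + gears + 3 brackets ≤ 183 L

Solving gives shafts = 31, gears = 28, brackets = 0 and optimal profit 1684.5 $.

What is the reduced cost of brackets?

-8

Check each constraint at x*: mill time 59/63 (slack 4); lathe time 174/174 (tight); coolant 183/183 (tight).
Since mill time is not tight, its dual is 0.
From A_Bᵀ y = c: 2·y_lathe time + 5·y_coolant = 29.5; 4·y_lathe time + 1·y_coolant = 27.5.
→ y_lathe time = 6 and y_coolant = 3.5.
Reduced cost of brackets: c₃ − yᵀa₃ = 26.5 − (6·4 + 3.5·3) = 26.5 − 34.5 = -8.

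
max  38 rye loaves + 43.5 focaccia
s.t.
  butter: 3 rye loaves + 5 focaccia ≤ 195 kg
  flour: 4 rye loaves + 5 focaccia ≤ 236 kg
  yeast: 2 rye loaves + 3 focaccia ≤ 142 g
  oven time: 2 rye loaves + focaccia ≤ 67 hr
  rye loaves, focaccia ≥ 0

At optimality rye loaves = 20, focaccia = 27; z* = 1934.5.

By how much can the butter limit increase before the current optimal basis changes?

Binding constraints: butter, oven time. The basis is B = [[3,5],[2,1]] with det -7.
Per unit increase in butter, x* moves by d = (-0.1429, 0.2857).
The basis stays optimal until flour becomes binding; allowable increase = 24.5 kg.

24.5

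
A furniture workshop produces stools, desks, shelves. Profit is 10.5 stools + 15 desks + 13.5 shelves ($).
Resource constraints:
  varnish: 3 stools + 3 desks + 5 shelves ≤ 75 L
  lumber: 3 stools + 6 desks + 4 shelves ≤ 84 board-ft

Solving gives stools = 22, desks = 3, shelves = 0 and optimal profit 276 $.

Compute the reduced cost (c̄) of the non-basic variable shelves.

At the optimum: varnish uses 75 of 75 (binding); lumber uses 84 of 84 (binding).
Dual feasibility on the basic columns requires 3·y_varnish + 3·y_lumber = 10.5, 3·y_varnish + 6·y_lumber = 15.
Solving: y_varnish = 2, y_lumber = 1.5.
Reduced cost of shelves: c₃ − yᵀa₃ = 13.5 − (2·5 + 1.5·4) = 13.5 − 16 = -2.5.

-2.5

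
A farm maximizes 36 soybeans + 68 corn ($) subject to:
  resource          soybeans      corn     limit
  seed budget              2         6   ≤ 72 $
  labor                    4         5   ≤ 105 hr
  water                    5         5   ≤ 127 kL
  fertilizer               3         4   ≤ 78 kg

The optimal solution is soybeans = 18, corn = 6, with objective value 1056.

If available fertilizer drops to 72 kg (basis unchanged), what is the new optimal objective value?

Check each constraint at x*: seed budget 72/72 (tight); labor 102/105 (slack 3); water 120/127 (slack 7); fertilizer 78/78 (tight).
Since labor, water are not tight, their duals are 0.
Dual feasibility on the basic columns requires 2·y_seed budget + 3·y_fertilizer = 36, 6·y_seed budget + 4·y_fertilizer = 68.
This yields shadow prices y_seed budget = 6, y_fertilizer = 8.
Δz = y_fertilizer·Δb = 8 × (-6) = -48, so new z* = 1056 − 48 = 1008.

1008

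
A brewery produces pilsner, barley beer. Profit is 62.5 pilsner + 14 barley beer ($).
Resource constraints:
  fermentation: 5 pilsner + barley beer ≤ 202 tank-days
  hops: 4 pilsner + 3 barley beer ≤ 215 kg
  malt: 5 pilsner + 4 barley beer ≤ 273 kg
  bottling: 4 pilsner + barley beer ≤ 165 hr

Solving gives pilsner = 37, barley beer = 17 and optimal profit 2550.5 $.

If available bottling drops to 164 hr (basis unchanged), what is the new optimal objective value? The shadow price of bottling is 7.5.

Δb = -1, so new z* = 2550.5 + (7.5)·(-1) = 2550.5 − 7.5 = 2543.

2543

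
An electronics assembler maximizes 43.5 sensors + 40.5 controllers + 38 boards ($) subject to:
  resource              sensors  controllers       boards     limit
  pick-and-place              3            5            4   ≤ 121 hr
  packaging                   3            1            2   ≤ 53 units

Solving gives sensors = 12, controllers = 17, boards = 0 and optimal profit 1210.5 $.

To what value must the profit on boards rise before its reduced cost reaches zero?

Both pick-and-place and packaging are binding at x*.
From A_Bᵀ y = c: 3·y_pick-and-place + 3·y_packaging = 43.5; 5·y_pick-and-place + 1·y_packaging = 40.5.
Solving: y_pick-and-place = 6.5, y_packaging = 8.
boards enters the basis when its profit ≥ yᵀa₃ = 6.5·4 + 8·2 = 42.

42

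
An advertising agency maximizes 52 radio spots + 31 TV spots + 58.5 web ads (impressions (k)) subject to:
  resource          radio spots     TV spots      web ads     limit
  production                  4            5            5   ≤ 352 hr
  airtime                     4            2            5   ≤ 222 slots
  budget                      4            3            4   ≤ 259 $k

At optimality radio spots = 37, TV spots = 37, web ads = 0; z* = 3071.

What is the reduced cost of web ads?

-1.5

Binding: airtime and budget. Non-binding: production (19 unused).
By complementary slackness, y = 0 for the non-binding constraint.
Dual feasibility on the basic columns requires 4·y_airtime + 4·y_budget = 52, 2·y_airtime + 3·y_budget = 31.
→ y_airtime = 8 and y_budget = 5.
Reduced cost of web ads: c₃ − yᵀa₃ = 58.5 − (8·5 + 5·4) = 58.5 − 60 = -1.5.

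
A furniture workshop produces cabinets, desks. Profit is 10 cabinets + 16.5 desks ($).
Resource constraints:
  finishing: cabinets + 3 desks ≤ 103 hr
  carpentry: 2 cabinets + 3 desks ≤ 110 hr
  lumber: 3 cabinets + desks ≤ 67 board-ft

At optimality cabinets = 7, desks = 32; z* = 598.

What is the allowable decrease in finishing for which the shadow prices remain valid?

Binding constraints: finishing, carpentry. The basis is B = [[1,3],[2,3]] with det -3.
Per unit decrease in finishing, x* moves by d = (1, -0.6667).
The basis stays optimal until lumber becomes binding; allowable decrease = 6 hr.

6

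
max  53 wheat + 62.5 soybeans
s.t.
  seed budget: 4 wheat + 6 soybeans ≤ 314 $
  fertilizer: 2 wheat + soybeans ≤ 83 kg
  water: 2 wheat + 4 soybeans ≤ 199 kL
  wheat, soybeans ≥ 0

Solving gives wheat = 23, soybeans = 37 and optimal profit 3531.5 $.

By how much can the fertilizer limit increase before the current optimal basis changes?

Binding constraints: seed budget, fertilizer. The basis is B = [[4,6],[2,1]] with det -8.
Per unit increase in fertilizer, x* moves by d = (0.75, -0.5).
The basis stays optimal until soybeans reaches 0; allowable increase = 74 kg.

74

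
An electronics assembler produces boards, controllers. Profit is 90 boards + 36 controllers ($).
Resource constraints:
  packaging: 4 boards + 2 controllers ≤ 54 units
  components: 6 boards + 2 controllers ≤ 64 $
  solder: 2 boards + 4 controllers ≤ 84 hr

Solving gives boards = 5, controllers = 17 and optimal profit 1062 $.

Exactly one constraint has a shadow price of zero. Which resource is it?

solder

packaging: 54/54 (binding)
components: 64/64 (binding)
solder: 78/84 (slack 6)
By complementary slackness, a constraint with positive slack has shadow price 0 → solder.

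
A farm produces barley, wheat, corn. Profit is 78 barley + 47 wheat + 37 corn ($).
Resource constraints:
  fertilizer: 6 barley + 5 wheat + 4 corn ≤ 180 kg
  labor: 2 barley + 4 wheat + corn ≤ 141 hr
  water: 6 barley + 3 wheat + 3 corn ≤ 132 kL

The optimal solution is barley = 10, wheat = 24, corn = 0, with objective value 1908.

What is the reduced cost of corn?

Binding: fertilizer and water. Non-binding: labor (25 unused).
Since labor is not tight, its dual is 0.
The binding rows give the dual system: 6·y_fertilizer + 6·y_water = 78 and 5·y_fertilizer + 3·y_water = 47.
Solving: y_fertilizer = 4, y_water = 9.
Reduced cost of corn: c₃ − yᵀa₃ = 37 − (4·4 + 9·3) = 37 − 43 = -6.

-6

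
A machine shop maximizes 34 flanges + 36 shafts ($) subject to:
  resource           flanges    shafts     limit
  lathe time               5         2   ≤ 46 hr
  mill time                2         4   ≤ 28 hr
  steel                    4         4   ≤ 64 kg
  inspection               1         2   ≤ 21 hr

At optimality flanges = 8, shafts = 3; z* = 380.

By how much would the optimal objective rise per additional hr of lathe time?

Binding: lathe time and mill time. Non-binding: steel (20 unused), inspection (7 unused).
By complementary slackness, y = 0 for the non-binding constraints.
Dual feasibility on the basic columns requires 5·y_lathe time + 2·y_mill time = 34, 2·y_lathe time + 4·y_mill time = 36.
Solving: y_lathe time = 4, y_mill time = 7.
Shadow price of lathe time = 4.

4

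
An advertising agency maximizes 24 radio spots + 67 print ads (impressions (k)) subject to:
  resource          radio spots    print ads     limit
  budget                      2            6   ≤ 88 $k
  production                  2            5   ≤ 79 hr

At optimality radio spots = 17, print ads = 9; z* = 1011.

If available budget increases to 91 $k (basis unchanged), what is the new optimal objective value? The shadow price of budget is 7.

1032

Δb = 3, so new z* = 1011 + (7)·(3) = 1011 + 21 = 1032.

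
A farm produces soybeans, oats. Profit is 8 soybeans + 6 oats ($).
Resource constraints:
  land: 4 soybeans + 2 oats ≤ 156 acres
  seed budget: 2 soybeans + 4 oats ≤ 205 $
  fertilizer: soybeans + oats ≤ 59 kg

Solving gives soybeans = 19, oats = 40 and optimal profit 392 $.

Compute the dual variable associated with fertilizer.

Binding: land and fertilizer. Non-binding: seed budget (7 unused).
Since seed budget is not tight, its dual is 0.
Dual feasibility on the basic columns requires 4·y_land + 1·y_fertilizer = 8, 2·y_land + 1·y_fertilizer = 6.
→ y_land = 1 and y_fertilizer = 4.
Shadow price of fertilizer = 4.

4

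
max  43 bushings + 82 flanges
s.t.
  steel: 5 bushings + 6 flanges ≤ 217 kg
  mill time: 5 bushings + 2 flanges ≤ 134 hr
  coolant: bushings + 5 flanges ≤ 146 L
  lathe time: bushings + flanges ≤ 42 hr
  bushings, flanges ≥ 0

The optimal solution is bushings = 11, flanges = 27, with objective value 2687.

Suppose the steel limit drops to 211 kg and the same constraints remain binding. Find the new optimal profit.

2645

At the optimum: steel uses 217 of 217 (binding); mill time uses 109 of 134 (slack = 25); coolant uses 146 of 146 (binding); lathe time uses 38 of 42 (slack = 4).
By complementary slackness, y = 0 for the non-binding constraints.
From A_Bᵀ y = c: 5·y_steel + 1·y_coolant = 43; 6·y_steel + 5·y_coolant = 82.
This yields shadow prices y_steel = 7, y_coolant = 8.
Δz = y_steel·Δb = 7 × (-6) = -42, so new z* = 2687 − 42 = 2645.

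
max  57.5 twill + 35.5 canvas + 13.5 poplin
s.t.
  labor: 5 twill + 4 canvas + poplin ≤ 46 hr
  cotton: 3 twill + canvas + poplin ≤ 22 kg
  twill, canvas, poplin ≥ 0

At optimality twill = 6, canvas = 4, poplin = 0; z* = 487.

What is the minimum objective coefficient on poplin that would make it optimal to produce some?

14.5

At the optimum: labor uses 46 of 46 (binding); cotton uses 22 of 22 (binding).
Dual feasibility on the basic columns requires 5·y_labor + 3·y_cotton = 57.5, 4·y_labor + 1·y_cotton = 35.5.
→ y_labor = 7 and y_cotton = 7.5.
poplin enters the basis when its profit ≥ yᵀa₃ = 7·1 + 7.5·1 = 14.5.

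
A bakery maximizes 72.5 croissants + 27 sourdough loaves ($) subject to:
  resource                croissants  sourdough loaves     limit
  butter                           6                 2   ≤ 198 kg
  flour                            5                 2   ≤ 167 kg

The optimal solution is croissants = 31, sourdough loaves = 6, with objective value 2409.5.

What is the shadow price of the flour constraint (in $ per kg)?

At the optimum: butter uses 198 of 198 (binding); flour uses 167 of 167 (binding).
The binding rows give the dual system: 6·y_butter + 5·y_flour = 72.5 and 2·y_butter + 2·y_flour = 27.
→ y_butter = 5 and y_flour = 8.5.
Shadow price of flour = 8.5.

8.5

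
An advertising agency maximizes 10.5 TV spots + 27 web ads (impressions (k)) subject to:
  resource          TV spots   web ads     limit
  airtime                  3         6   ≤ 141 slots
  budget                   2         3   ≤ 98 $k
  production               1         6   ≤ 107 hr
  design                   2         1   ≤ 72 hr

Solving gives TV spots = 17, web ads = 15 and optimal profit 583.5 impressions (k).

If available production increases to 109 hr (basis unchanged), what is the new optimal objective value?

At the optimum: airtime uses 141 of 141 (binding); budget uses 79 of 98 (slack = 19); production uses 107 of 107 (binding); design uses 49 of 72 (slack = 23).
Slack constraints have shadow price 0 (complementary slackness).
Dual feasibility on the basic columns requires 3·y_airtime + 1·y_production = 10.5, 6·y_airtime + 6·y_production = 27.
→ y_airtime = 3 and y_production = 1.5.
Δz = y_production·Δb = 1.5 × (2) = 3, so new z* = 583.5 + 3 = 586.5.

586.5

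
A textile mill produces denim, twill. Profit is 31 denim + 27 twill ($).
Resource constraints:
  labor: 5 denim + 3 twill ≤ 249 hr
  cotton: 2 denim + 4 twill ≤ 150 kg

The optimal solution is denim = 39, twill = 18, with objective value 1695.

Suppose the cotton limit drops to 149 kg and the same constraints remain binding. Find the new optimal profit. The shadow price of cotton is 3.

Δb = -1, so new z* = 1695 + (3)·(-1) = 1695 − 3 = 1692.

1692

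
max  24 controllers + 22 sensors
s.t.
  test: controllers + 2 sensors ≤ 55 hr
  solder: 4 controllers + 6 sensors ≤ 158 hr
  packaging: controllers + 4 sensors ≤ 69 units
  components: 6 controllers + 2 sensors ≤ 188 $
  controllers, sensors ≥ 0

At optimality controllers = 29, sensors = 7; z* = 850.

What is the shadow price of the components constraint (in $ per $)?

2

At the optimum: test uses 43 of 55 (slack = 12); solder uses 158 of 158 (binding); packaging uses 57 of 69 (slack = 12); components uses 188 of 188 (binding).
Since test, packaging are not tight, their duals are 0.
Dual feasibility on the basic columns requires 4·y_solder + 6·y_components = 24, 6·y_solder + 2·y_components = 22.
This yields shadow prices y_solder = 3, y_components = 2.
Shadow price of components = 2.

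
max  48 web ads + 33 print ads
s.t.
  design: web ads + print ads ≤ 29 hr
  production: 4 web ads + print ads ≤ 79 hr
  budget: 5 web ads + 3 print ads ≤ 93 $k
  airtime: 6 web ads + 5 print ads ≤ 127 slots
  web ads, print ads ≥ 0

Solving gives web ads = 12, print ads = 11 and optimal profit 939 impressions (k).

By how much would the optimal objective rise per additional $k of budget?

Binding: budget and airtime. Non-binding: design (6 unused), production (20 unused).
Slack constraints have shadow price 0 (complementary slackness).
From A_Bᵀ y = c: 5·y_budget + 6·y_airtime = 48; 3·y_budget + 5·y_airtime = 33.
→ y_budget = 6 and y_airtime = 3.
Shadow price of budget = 6.

6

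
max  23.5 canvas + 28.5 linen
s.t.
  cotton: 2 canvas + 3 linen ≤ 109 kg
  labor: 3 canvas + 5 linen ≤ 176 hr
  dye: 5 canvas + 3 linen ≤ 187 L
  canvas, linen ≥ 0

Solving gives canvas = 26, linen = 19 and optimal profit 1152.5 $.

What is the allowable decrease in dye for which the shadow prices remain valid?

27

Binding constraints: cotton, dye. The basis is B = [[2,3],[5,3]] with det -9.
Per unit decrease in dye, x* moves by d = (-0.3333, 0.2222).
The basis stays optimal until labor becomes binding; allowable decrease = 27 L.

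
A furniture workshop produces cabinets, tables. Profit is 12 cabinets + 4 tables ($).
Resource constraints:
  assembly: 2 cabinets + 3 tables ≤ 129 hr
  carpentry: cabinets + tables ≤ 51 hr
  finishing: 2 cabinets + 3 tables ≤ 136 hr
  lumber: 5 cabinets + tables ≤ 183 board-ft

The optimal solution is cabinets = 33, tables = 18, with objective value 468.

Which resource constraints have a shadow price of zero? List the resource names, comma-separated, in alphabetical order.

assembly, finishing

assembly: 120/129 (slack 9)
carpentry: 51/51 (binding)
finishing: 120/136 (slack 16)
lumber: 183/183 (binding)
By complementary slackness, a constraint with positive slack has shadow price 0 → assembly, finishing.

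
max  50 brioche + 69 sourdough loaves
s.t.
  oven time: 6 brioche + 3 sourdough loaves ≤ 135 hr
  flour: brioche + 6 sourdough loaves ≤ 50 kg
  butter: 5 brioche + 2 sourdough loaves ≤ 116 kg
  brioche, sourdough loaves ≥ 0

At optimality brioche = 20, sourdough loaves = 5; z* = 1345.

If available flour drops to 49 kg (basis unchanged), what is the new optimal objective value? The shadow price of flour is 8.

1337

Δb = -1, so new z* = 1345 + (8)·(-1) = 1345 − 8 = 1337.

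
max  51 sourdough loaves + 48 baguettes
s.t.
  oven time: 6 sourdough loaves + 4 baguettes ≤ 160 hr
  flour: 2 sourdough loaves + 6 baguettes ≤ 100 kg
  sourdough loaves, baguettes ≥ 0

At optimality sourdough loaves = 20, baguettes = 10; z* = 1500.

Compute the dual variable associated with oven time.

7.5

Check each constraint at x*: oven time 160/160 (tight); flour 100/100 (tight).
Dual feasibility on the basic columns requires 6·y_oven time + 2·y_flour = 51, 4·y_oven time + 6·y_flour = 48.
This yields shadow prices y_oven time = 7.5, y_flour = 3.
Shadow price of oven time = 7.5.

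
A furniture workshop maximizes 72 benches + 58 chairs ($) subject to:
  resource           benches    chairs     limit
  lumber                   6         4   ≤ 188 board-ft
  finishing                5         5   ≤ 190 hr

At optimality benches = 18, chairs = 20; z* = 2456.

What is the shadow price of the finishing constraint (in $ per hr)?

Check each constraint at x*: lumber 188/188 (tight); finishing 190/190 (tight).
Dual feasibility on the basic columns requires 6·y_lumber + 5·y_finishing = 72, 4·y_lumber + 5·y_finishing = 58.
→ y_lumber = 7 and y_finishing = 6.
Shadow price of finishing = 6.

6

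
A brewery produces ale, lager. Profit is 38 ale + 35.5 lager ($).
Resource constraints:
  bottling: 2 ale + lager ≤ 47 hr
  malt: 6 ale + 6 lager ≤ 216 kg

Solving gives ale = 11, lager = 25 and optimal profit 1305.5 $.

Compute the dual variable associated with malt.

At the optimum: bottling uses 47 of 47 (binding); malt uses 216 of 216 (binding).
From A_Bᵀ y = c: 2·y_bottling + 6·y_malt = 38; 1·y_bottling + 6·y_malt = 35.5.
This yields shadow prices y_bottling = 2.5, y_malt = 5.5.
Shadow price of malt = 5.5.

5.5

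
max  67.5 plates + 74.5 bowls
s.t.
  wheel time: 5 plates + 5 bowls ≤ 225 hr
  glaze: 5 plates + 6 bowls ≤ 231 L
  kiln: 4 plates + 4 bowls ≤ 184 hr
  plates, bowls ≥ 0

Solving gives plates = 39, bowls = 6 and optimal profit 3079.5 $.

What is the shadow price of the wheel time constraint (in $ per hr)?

Check each constraint at x*: wheel time 225/225 (tight); glaze 231/231 (tight); kiln 180/184 (slack 4).
By complementary slackness, y = 0 for the non-binding constraint.
Dual feasibility on the basic columns requires 5·y_wheel time + 5·y_glaze = 67.5, 5·y_wheel time + 6·y_glaze = 74.5.
→ y_wheel time = 6.5 and y_glaze = 7.
Shadow price of wheel time = 6.5.

6.5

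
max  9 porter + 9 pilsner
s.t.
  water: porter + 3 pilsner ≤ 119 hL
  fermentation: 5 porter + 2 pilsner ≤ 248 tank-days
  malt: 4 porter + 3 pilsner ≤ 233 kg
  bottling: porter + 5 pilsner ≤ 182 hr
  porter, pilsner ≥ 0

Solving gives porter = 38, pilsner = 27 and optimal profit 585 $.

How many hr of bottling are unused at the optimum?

bottling used = 1·38 + 5·27 = 173; slack = 182 − 173 = 9.

9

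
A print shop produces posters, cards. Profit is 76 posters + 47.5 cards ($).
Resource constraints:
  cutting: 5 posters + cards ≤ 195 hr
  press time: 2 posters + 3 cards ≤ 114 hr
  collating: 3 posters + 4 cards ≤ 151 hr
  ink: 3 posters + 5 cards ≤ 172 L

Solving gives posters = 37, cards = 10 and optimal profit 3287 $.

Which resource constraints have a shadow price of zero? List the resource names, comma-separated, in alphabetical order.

ink, press time

cutting: 195/195 (binding)
press time: 104/114 (slack 10)
collating: 151/151 (binding)
ink: 161/172 (slack 11)
By complementary slackness, a constraint with positive slack has shadow price 0 → ink, press time.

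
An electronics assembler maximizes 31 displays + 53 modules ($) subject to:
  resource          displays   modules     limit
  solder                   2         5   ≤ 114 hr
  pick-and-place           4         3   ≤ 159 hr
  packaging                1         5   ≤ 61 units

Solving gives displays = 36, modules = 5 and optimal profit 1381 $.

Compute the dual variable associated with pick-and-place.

6

Binding: pick-and-place and packaging. Non-binding: solder (17 unused).
Slack constraints have shadow price 0 (complementary slackness).
The binding rows give the dual system: 4·y_pick-and-place + 1·y_packaging = 31 and 3·y_pick-and-place + 5·y_packaging = 53.
→ y_pick-and-place = 6 and y_packaging = 7.
Shadow price of pick-and-place = 6.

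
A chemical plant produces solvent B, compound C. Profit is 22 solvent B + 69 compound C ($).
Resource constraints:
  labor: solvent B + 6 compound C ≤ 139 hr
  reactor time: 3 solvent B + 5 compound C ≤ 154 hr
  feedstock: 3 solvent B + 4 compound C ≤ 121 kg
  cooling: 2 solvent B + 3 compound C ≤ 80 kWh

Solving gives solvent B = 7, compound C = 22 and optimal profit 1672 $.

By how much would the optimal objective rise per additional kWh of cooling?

Binding: labor and cooling. Non-binding: reactor time (23 unused), feedstock (12 unused).
Slack constraints have shadow price 0 (complementary slackness).
Dual feasibility on the basic columns requires 1·y_labor + 2·y_cooling = 22, 6·y_labor + 3·y_cooling = 69.
Solving: y_labor = 8, y_cooling = 7.
Shadow price of cooling = 7.

7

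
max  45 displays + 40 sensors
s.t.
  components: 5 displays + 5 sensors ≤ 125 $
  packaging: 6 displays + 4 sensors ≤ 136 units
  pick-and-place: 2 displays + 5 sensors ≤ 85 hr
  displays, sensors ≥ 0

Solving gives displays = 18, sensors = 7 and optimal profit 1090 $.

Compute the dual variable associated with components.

6

At the optimum: components uses 125 of 125 (binding); packaging uses 136 of 136 (binding); pick-and-place uses 71 of 85 (slack = 14).
Slack constraints have shadow price 0 (complementary slackness).
Dual feasibility on the basic columns requires 5·y_components + 6·y_packaging = 45, 5·y_components + 4·y_packaging = 40.
This yields shadow prices y_components = 6, y_packaging = 2.5.
Shadow price of components = 6.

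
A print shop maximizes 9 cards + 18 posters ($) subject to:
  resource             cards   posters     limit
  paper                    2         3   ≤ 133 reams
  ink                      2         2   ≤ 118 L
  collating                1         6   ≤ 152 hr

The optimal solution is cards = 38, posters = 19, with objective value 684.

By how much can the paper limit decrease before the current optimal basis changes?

Binding constraints: paper, collating. The basis is B = [[2,3],[1,6]] with det 9.
Per unit decrease in paper, x* moves by d = (-0.6667, 0.1111).
The basis stays optimal until cards reaches 0; allowable decrease = 57 reams.

57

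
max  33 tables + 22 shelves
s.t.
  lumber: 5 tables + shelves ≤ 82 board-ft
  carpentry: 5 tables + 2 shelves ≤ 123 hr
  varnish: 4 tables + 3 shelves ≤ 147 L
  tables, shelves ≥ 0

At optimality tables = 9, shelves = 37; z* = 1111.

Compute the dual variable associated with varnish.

7

Check each constraint at x*: lumber 82/82 (tight); carpentry 119/123 (slack 4); varnish 147/147 (tight).
Since carpentry is not tight, its dual is 0.
From A_Bᵀ y = c: 5·y_lumber + 4·y_varnish = 33; 1·y_lumber + 3·y_varnish = 22.
→ y_lumber = 1 and y_varnish = 7.
Shadow price of varnish = 7.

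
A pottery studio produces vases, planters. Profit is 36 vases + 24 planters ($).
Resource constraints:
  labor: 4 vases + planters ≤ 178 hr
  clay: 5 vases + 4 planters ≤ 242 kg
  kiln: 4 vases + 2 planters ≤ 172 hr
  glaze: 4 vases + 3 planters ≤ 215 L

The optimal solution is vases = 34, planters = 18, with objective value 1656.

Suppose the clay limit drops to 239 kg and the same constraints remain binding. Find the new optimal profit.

Check each constraint at x*: labor 154/178 (slack 24); clay 242/242 (tight); kiln 172/172 (tight); glaze 190/215 (slack 25).
Slack constraints have shadow price 0 (complementary slackness).
Dual feasibility on the basic columns requires 5·y_clay + 4·y_kiln = 36, 4·y_clay + 2·y_kiln = 24.
Solving: y_clay = 4, y_kiln = 4.
Δz = y_clay·Δb = 4 × (-3) = -12, so new z* = 1656 − 12 = 1644.

1644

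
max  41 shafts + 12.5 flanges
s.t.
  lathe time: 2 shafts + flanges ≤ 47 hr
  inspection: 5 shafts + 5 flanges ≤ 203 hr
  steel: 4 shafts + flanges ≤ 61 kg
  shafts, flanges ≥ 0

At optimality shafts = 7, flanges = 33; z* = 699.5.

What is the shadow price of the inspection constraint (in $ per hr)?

0

Binding: lathe time and steel. Non-binding: inspection (3 unused).
By complementary slackness, y = 0 for the non-binding constraint.
Dual feasibility on the basic columns requires 2·y_lathe time + 4·y_steel = 41, 1·y_lathe time + 1·y_steel = 12.5.
Solving: y_lathe time = 4.5, y_steel = 8.
Shadow price of inspection = 0.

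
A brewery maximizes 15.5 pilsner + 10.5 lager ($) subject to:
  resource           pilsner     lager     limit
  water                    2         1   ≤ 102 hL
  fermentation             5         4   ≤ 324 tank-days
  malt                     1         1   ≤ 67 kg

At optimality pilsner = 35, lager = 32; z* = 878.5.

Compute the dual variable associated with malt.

Binding: water and malt. Non-binding: fermentation (21 unused).
Since fermentation is not tight, its dual is 0.
Dual feasibility on the basic columns requires 2·y_water + 1·y_malt = 15.5, 1·y_water + 1·y_malt = 10.5.
→ y_water = 5 and y_malt = 5.5.
Shadow price of malt = 5.5.

5.5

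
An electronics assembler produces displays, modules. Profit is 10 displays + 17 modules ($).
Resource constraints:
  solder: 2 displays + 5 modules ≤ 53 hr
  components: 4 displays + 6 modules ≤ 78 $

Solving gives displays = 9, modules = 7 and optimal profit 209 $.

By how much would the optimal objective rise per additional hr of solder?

At the optimum: solder uses 53 of 53 (binding); components uses 78 of 78 (binding).
Dual feasibility on the basic columns requires 2·y_solder + 4·y_components = 10, 5·y_solder + 6·y_components = 17.
→ y_solder = 1 and y_components = 2.
Shadow price of solder = 1.

1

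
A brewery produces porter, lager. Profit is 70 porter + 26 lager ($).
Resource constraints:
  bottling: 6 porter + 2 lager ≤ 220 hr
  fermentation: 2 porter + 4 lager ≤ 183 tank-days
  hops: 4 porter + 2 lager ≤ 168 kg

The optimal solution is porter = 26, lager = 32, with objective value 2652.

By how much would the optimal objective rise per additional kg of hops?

4

At the optimum: bottling uses 220 of 220 (binding); fermentation uses 180 of 183 (slack = 3); hops uses 168 of 168 (binding).
Since fermentation is not tight, its dual is 0.
Dual feasibility on the basic columns requires 6·y_bottling + 4·y_hops = 70, 2·y_bottling + 2·y_hops = 26.
This yields shadow prices y_bottling = 9, y_hops = 4.
Shadow price of hops = 4.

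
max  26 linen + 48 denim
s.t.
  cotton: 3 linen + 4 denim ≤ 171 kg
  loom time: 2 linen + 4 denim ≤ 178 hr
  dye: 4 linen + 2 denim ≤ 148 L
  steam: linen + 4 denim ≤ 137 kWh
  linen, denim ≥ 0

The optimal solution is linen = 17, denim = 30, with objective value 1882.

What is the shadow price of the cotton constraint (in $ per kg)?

Check each constraint at x*: cotton 171/171 (tight); loom time 154/178 (slack 24); dye 128/148 (slack 20); steam 137/137 (tight).
Since loom time, dye are not tight, their duals are 0.
Dual feasibility on the basic columns requires 3·y_cotton + 1·y_steam = 26, 4·y_cotton + 4·y_steam = 48.
→ y_cotton = 7 and y_steam = 5.
Shadow price of cotton = 7.

7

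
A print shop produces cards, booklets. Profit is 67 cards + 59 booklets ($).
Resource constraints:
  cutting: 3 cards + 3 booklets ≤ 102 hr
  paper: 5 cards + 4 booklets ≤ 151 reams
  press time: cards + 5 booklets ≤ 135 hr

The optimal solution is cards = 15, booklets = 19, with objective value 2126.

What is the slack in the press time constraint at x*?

25

press time used = 1·15 + 5·19 = 110; slack = 135 − 110 = 25.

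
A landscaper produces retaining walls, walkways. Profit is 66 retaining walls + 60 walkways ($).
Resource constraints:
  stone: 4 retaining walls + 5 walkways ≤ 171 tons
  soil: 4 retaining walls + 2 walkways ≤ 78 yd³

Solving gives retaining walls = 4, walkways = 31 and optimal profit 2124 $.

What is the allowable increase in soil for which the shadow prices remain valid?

Binding constraints: stone, soil. The basis is B = [[4,5],[4,2]] with det -12.
Per unit increase in soil, x* moves by d = (0.4167, -0.3333).
The basis stays optimal until walkways reaches 0; allowable increase = 93 yd³.

93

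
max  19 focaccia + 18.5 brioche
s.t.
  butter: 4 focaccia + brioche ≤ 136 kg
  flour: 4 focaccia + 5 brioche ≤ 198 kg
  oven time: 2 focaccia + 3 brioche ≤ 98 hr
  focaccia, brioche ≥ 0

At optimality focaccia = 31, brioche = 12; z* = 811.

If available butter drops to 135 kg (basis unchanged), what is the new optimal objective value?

809

Binding: butter and oven time. Non-binding: flour (14 unused).
Since flour is not tight, its dual is 0.
The binding rows give the dual system: 4·y_butter + 2·y_oven time = 19 and 1·y_butter + 3·y_oven time = 18.5.
Solving: y_butter = 2, y_oven time = 5.5.
Δz = y_butter·Δb = 2 × (-1) = -2, so new z* = 811 − 2 = 809.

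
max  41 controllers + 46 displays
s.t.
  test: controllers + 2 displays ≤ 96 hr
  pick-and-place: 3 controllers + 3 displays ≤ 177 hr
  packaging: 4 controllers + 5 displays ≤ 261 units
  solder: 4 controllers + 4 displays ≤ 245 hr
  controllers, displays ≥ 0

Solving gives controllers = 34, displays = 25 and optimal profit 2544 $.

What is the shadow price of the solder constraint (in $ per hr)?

0

Check each constraint at x*: test 84/96 (slack 12); pick-and-place 177/177 (tight); packaging 261/261 (tight); solder 236/245 (slack 9).
Since test, solder are not tight, their duals are 0.
Dual feasibility on the basic columns requires 3·y_pick-and-place + 4·y_packaging = 41, 3·y_pick-and-place + 5·y_packaging = 46.
→ y_pick-and-place = 7 and y_packaging = 5.
Shadow price of solder = 0.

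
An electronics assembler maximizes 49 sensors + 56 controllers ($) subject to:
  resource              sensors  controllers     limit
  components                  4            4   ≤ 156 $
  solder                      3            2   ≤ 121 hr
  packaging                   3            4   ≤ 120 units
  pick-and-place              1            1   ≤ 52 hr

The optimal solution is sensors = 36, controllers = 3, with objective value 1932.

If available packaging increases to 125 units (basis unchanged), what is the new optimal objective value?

1967

Binding: components and packaging. Non-binding: solder (7 unused), pick-and-place (13 unused).
Slack constraints have shadow price 0 (complementary slackness).
Dual feasibility on the basic columns requires 4·y_components + 3·y_packaging = 49, 4·y_components + 4·y_packaging = 56.
Solving: y_components = 7, y_packaging = 7.
Δz = y_packaging·Δb = 7 × (5) = 35, so new z* = 1932 + 35 = 1967.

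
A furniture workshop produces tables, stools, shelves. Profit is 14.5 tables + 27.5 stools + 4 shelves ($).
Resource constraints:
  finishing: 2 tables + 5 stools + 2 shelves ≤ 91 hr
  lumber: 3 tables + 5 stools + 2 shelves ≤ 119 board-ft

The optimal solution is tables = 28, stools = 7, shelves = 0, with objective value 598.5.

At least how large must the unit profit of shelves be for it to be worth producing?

At the optimum: finishing uses 91 of 91 (binding); lumber uses 119 of 119 (binding).
The binding rows give the dual system: 2·y_finishing + 3·y_lumber = 14.5 and 5·y_finishing + 5·y_lumber = 27.5.
This yields shadow prices y_finishing = 2, y_lumber = 3.5.
shelves enters the basis when its profit ≥ yᵀa₃ = 2·2 + 3.5·2 = 11.

11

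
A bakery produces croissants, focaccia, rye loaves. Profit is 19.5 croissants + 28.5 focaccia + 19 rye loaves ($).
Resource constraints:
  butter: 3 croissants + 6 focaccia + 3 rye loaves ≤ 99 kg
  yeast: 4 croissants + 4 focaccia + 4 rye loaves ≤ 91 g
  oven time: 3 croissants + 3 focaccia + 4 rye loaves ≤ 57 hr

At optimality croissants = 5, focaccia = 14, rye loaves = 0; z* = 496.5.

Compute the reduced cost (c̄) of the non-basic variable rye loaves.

At the optimum: butter uses 99 of 99 (binding); yeast uses 76 of 91 (slack = 15); oven time uses 57 of 57 (binding).
By complementary slackness, y = 0 for the non-binding constraint.
Dual feasibility on the basic columns requires 3·y_butter + 3·y_oven time = 19.5, 6·y_butter + 3·y_oven time = 28.5.
Solving: y_butter = 3, y_oven time = 3.5.
Reduced cost of rye loaves: c₃ − yᵀa₃ = 19 − (3·3 + 3.5·4) = 19 − 23 = -4.

-4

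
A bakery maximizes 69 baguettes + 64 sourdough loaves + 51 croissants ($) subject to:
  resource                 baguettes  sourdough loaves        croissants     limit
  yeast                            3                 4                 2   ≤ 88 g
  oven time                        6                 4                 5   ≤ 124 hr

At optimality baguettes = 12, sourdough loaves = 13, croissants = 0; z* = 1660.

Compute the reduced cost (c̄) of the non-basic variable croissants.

-2

At the optimum: yeast uses 88 of 88 (binding); oven time uses 124 of 124 (binding).
The binding rows give the dual system: 3·y_yeast + 6·y_oven time = 69 and 4·y_yeast + 4·y_oven time = 64.
Solving: y_yeast = 9, y_oven time = 7.
Reduced cost of croissants: c₃ − yᵀa₃ = 51 − (9·2 + 7·5) = 51 − 53 = -2.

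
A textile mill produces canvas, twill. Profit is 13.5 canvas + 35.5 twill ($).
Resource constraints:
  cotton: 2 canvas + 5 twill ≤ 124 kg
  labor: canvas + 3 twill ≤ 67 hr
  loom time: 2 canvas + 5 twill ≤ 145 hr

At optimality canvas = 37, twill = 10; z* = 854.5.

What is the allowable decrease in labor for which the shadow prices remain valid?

5

Binding constraints: cotton, labor. The basis is B = [[2,5],[1,3]] with det 1.
Per unit decrease in labor, x* moves by d = (5, -2).
The basis stays optimal until twill reaches 0; allowable decrease = 5 hr.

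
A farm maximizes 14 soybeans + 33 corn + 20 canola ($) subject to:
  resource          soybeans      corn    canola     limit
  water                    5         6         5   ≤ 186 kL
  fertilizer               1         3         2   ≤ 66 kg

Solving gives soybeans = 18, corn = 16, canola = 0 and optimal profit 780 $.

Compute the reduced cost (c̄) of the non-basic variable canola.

-3

Check each constraint at x*: water 186/186 (tight); fertilizer 66/66 (tight).
From A_Bᵀ y = c: 5·y_water + 1·y_fertilizer = 14; 6·y_water + 3·y_fertilizer = 33.
→ y_water = 1 and y_fertilizer = 9.
Reduced cost of canola: c₃ − yᵀa₃ = 20 − (1·5 + 9·2) = 20 − 23 = -3.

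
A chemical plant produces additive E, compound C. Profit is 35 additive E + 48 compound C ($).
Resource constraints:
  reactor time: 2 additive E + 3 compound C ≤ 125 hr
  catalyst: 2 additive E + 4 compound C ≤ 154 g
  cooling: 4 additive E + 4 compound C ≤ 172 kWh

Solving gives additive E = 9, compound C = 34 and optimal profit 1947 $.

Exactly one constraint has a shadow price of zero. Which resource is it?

reactor time: 120/125 (slack 5)
catalyst: 154/154 (binding)
cooling: 172/172 (binding)
By complementary slackness, a constraint with positive slack has shadow price 0 → reactor time.

reactor time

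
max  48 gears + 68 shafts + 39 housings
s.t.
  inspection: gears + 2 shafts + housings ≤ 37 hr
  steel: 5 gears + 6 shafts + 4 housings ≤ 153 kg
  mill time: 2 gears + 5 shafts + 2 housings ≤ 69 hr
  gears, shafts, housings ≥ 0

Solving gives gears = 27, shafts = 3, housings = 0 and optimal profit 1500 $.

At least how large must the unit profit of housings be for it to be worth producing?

40

Binding: steel and mill time. Non-binding: inspection (4 unused).
Slack constraints have shadow price 0 (complementary slackness).
Dual feasibility on the basic columns requires 5·y_steel + 2·y_mill time = 48, 6·y_steel + 5·y_mill time = 68.
This yields shadow prices y_steel = 8, y_mill time = 4.
housings enters the basis when its profit ≥ yᵀa₃ = 8·4 + 4·2 = 40.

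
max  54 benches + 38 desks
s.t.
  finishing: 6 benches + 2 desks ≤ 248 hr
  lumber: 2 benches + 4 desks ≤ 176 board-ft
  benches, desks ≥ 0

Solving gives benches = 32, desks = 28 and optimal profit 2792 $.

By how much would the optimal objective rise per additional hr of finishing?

7

Both finishing and lumber are binding at x*.
Dual feasibility on the basic columns requires 6·y_finishing + 2·y_lumber = 54, 2·y_finishing + 4·y_lumber = 38.
Solving: y_finishing = 7, y_lumber = 6.
Shadow price of finishing = 7.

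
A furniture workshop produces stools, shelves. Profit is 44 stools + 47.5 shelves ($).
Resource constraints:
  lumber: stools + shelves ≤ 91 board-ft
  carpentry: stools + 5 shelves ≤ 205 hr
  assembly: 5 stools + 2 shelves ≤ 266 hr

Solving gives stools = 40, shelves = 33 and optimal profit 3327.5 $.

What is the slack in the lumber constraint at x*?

lumber used = 1·40 + 1·33 = 73; slack = 91 − 73 = 18.

18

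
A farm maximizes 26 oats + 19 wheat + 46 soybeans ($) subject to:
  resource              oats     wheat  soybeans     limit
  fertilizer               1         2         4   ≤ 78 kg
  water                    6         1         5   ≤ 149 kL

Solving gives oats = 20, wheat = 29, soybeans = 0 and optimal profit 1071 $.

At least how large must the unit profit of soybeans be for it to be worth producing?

47

At the optimum: fertilizer uses 78 of 78 (binding); water uses 149 of 149 (binding).
The binding rows give the dual system: 1·y_fertilizer + 6·y_water = 26 and 2·y_fertilizer + 1·y_water = 19.
Solving: y_fertilizer = 8, y_water = 3.
soybeans enters the basis when its profit ≥ yᵀa₃ = 8·4 + 3·5 = 47.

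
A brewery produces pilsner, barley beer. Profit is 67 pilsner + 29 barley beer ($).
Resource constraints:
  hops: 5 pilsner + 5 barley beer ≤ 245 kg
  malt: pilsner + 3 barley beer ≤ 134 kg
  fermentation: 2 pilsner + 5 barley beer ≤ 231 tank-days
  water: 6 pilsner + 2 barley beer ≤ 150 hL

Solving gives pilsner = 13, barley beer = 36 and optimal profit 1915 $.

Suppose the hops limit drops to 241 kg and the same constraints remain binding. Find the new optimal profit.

1907

Check each constraint at x*: hops 245/245 (tight); malt 121/134 (slack 13); fermentation 206/231 (slack 25); water 150/150 (tight).
Slack constraints have shadow price 0 (complementary slackness).
From A_Bᵀ y = c: 5·y_hops + 6·y_water = 67; 5·y_hops + 2·y_water = 29.
This yields shadow prices y_hops = 2, y_water = 9.5.
Δz = y_hops·Δb = 2 × (-4) = -8, so new z* = 1915 − 8 = 1907.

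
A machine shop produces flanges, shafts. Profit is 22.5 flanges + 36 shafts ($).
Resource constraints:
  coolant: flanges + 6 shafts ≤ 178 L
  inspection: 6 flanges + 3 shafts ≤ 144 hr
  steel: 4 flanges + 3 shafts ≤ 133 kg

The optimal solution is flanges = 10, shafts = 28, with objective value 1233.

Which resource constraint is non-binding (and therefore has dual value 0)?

steel

coolant: 178/178 (binding)
inspection: 144/144 (binding)
steel: 124/133 (slack 9)
By complementary slackness, a constraint with positive slack has shadow price 0 → steel.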